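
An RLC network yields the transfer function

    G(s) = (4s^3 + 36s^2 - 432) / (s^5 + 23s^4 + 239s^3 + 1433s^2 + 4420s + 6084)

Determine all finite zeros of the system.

Set the numerator to zero: 4s^3 + 36s^2 - 432 = 0, i.e. 4·(s^3 + 9s^2 - 108) = 0.
Factoring: (s - 3)(s + 6)^2 = 0.

s = 3, -6, -6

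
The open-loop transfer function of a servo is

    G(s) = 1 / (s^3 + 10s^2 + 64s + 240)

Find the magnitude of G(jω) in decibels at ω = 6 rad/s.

|G(j6)|_dB ≈ -46.3 dB

Substitute s = j6: numerator = 1, denominator = -120 + j168.
|G(j6)| = |1| / |-120 + j168| = 1 / 206.46 ≈ 0.004844.
In decibels: 20·log₁₀(0.004844) ≈ -46.3 dB.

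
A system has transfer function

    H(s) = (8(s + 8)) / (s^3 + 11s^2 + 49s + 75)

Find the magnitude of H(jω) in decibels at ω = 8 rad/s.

|H(j8)|_dB ≈ -17.0 dB

Substitute s = j8: numerator = 64 + j64, denominator = -629 - j120.
|H(j8)| = |64 + j64| / |-629 - j120| = 90.510 / 640.34 ≈ 0.1413.
In decibels: 20·log₁₀(0.1413) ≈ -17.0 dB.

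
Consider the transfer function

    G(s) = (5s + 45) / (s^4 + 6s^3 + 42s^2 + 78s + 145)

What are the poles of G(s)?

The poles are the roots of the denominator s^4 + 6s^3 + 42s^2 + 78s + 145 = 0.
No real roots exist; factor into two real quadratics: (s^2 + 2s + 5)(s^2 + 4s + 29) = 0.
Each quadratic gives a conjugate pair via the quadratic formula.

s = -1 + 2j, -1 - 2j, -2 + 5j, -2 - 5j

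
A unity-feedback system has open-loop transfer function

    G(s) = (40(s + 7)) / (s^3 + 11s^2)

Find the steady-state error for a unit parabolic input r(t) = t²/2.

e_ss = 0.03929

G(s) has 2 poles at the origin.
This is a Type 2 system. Ka = lim_{s→0} s^2·G(s) = 280/11.
e_ss = 1/Ka = 1/(280/11) = 11/280 ≈ 0.03929.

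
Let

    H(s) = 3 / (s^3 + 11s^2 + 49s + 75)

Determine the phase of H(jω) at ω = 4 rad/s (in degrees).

At s = j4: numerator = 3, denominator = -101 + j132.
∠H = ∠num − ∠den = 0° − (127.42°) = -127.4°.

∠H(j4) ≈ -127.4°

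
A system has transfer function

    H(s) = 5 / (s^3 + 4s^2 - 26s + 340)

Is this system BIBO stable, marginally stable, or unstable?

The denominator s^3 + 4s^2 - 26s + 340 factors as (s + 10)(s^2 - 6s + 34), giving poles at s = -10, 3 ± 5j.
Since the pole(s) at s = 3 + 5j, 3 - 5j lie in the right half-plane, the system is unstable.

unstable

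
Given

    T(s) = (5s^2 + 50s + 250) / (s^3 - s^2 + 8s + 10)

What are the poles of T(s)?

s = 1 + 3j, 1 - 3j, -1

The poles are the roots of the denominator s^3 - s^2 + 8s + 10 = 0.
Trying s = -1: the polynomial evaluates to 0, so (s + 1) is a factor.
Dividing out leaves s^2 - 2s + 10 = 0.
The quadratic formula then gives s = 1 ± 3j.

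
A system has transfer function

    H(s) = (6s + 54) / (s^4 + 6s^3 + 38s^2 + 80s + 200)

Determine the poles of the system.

The poles are the roots of the denominator s^4 + 6s^3 + 38s^2 + 80s + 200 = 0.
No real roots exist; factor into two real quadratics: (s^2 + 4s + 20)(s^2 + 2s + 10) = 0.
Each quadratic gives a conjugate pair via the quadratic formula.

s = -2 ± 4j, -1 ± 3j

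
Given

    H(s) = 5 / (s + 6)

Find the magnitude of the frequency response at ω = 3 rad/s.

|H(j3)| ≈ 0.7454

Substitute s = j3: numerator = 5, denominator = 6 + j3.
|H(j3)| = |5| / |6 + j3| = 5 / 6.7082 ≈ 0.7454.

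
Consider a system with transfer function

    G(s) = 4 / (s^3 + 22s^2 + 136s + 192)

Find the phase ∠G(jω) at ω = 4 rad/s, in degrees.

∠G(j4) ≈ -108.4°

At s = j4: numerator = 4, denominator = -160 + j480.
∠G = ∠num − ∠den = 0° − (108.43°) = -108.4°.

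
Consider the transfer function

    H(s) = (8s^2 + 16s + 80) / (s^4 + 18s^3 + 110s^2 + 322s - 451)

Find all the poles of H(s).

The poles are the roots of the denominator s^4 + 18s^3 + 110s^2 + 322s - 451 = 0.
Trying s = 1: the polynomial evaluates to 0, so (s - 1) is a factor.
Dividing out leaves s^3 + 19s^2 + 129s + 451 = 0.
This factors further as (s^2 + 8s + 41)(s + 11) = 0.

s = -4 + 5j, -4 - 5j, 1, -11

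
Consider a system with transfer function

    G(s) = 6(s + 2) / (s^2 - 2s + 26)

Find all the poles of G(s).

The poles are the roots of the denominator s^2 - 2s + 26 = 0.
Using the quadratic formula: s = (2 ± √(-100))/2 = 1 ± 5j.

s = 1 ± 5j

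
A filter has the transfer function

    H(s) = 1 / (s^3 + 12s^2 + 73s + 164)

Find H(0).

Set s = 0: H(0) = (1) / (164) = 1/164.

H(0) = 1/164 ≈ 0.006098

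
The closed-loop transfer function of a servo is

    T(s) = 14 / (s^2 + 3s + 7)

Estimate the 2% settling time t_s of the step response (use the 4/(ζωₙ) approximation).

t_s ≈ 2.667 s

Comparing s^2 + 3s + 7 to s^2 + 2ζωₙs + ωₙ²: ωₙ = √7 ≈ 2.646 rad/s and ζ = 3/(2·√7) ≈ 0.5669.
ζωₙ = 3/2 = 1.5, so t_s ≈ 4/(ζωₙ) = 4/1.5 ≈ 2.667 s.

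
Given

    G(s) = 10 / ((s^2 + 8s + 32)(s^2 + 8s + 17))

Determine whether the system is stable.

The poles can be read from the denominator factors: s = -4 ± 4j, -4 ± j.
Since all poles lie strictly in the left half-plane, the system is stable.

stable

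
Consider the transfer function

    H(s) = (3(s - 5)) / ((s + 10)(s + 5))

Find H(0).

At s = 0 each factor (s + a) contributes a and each (s^2 + bs + c) contributes c.
H(0) = 3·(-5) / ((10) · (5)) = -15/50 = -3/10.

H(0) = -3/10 ≈ -0.3000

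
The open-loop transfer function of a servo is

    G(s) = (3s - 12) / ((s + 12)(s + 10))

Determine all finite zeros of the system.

Set the numerator to zero: 3s - 12 = 0, i.e. 3·(s - 4) = 0.
So s = 4.

s = 4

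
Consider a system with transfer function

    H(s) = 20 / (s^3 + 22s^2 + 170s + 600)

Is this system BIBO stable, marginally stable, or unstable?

stable

The denominator s^3 + 22s^2 + 170s + 600 factors as (s^2 + 10s + 50)(s + 12), giving poles at s = -5 + 5j, -5 - 5j, -12.
Since all poles lie strictly in the left half-plane, the system is stable.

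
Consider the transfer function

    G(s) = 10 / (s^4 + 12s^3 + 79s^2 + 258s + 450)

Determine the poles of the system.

s = -3 ± 4j, -3 ± 3j

The poles are the roots of the denominator s^4 + 12s^3 + 79s^2 + 258s + 450 = 0.
No real roots exist; factor into two real quadratics: (s^2 + 6s + 25)(s^2 + 6s + 18) = 0.
Each quadratic gives a conjugate pair via the quadratic formula.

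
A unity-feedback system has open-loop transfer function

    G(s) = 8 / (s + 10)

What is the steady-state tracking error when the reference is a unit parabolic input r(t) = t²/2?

G(s) has no poles at the origin.
This is a Type 0 system; Ka = lim_{s→0} s^2·G(s) = 0, so the steady-state error for a parabola input is infinite.

e_ss = ∞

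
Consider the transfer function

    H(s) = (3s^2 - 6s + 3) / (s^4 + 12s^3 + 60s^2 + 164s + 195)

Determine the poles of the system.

s = -2 ± 3j, -5, -3

The poles are the roots of the denominator s^4 + 12s^3 + 60s^2 + 164s + 195 = 0.
Trying s = -5: the polynomial evaluates to 0, so (s + 5) is a factor.
Dividing out leaves s^3 + 7s^2 + 25s + 39 = 0.
This factors further as (s^2 + 4s + 13)(s + 3) = 0.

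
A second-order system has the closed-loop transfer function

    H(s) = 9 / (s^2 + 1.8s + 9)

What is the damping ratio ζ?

ζ = 0.3

Compare the denominator to the standard form s^2 + 2ζωₙs + ωₙ².
ωₙ² = 9, so ωₙ = 3 rad/s.
2ζωₙ = 1.8, so ζ = 1.8/(2·3) = 0.3.
With ζ = 0.3 the response is underdamped.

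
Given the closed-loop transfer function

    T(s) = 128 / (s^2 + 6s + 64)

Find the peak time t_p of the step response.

t_p ≈ 0.4236 s

Comparing s^2 + 6s + 64 to s^2 + 2ζωₙs + ωₙ²: ωₙ = 8 rad/s and ζ = 6/(2·8) = 0.375.
ζωₙ = 6/2 = 3, so ω_d = ωₙ√(1−ζ²) = √(ωₙ² − (ζωₙ)²) = √(64 − 3²) = √55 ≈ 7.416 rad/s.
t_p = π/ω_d = π/7.416 ≈ 0.4236 s.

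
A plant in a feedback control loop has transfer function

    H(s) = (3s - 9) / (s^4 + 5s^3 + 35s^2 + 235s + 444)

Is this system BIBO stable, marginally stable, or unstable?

unstable

The denominator s^4 + 5s^3 + 35s^2 + 235s + 444 factors as (s + 4)(s^2 - 2s + 37)(s + 3), giving poles at s = -4, 1 ± 6j, -3.
Since the pole(s) at s = 1 + 6j, 1 - 6j lie in the right half-plane, the system is unstable.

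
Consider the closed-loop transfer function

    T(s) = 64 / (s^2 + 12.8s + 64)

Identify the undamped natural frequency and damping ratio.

Compare the denominator to the standard form s^2 + 2ζωₙs + ωₙ².
ωₙ² = 64, so ωₙ = 8 rad/s.
2ζωₙ = 12.8, so ζ = 12.8/(2·8) = 0.8.
With ζ = 0.8 the response is underdamped.

ωₙ = 8 rad/s, ζ = 0.8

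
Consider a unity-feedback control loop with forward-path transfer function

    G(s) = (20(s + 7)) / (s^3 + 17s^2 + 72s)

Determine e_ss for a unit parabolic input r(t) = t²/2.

e_ss = ∞

G(s) has one pole at the origin.
This is a Type 1 system; Ka = lim_{s→0} s^2·G(s) = 0, so the steady-state error for a parabola input is infinite.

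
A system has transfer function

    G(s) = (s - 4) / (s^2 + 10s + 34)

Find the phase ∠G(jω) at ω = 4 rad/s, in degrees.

At s = j4: numerator = -4 + j4, denominator = 18 + j40.
∠G = ∠num − ∠den = 135° − (65.772°) = 69.23°.

∠G(j4) ≈ 69.23°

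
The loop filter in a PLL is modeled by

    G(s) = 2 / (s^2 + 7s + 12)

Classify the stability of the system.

stable

The denominator s^2 + 7s + 12 factors as (s + 3)(s + 4), giving poles at s = -3, -4.
Since all poles lie strictly in the left half-plane, the system is stable.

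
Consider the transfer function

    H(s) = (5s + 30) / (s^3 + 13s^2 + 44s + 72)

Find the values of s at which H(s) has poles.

The poles are the roots of the denominator s^3 + 13s^2 + 44s + 72 = 0.
Trying s = -9: the polynomial evaluates to 0, so (s + 9) is a factor.
Dividing out leaves s^2 + 4s + 8 = 0.
The quadratic formula then gives s = -2 ± 2j.

s = -2 ± 2j, -9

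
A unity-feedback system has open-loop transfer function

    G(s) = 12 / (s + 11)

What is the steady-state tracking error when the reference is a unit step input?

e_ss = 0.4783

G(s) has no poles at the origin.
This is a Type 0 system. Kp = lim_{s→0} G(s) = 12/11.
e_ss = 1/(1 + Kp) = 1/(1 + 12/11) = 11/23 ≈ 0.4783.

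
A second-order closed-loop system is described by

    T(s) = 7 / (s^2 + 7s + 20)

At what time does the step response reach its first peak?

t_p ≈ 1.128 s

Comparing s^2 + 7s + 20 to s^2 + 2ζωₙs + ωₙ²: ωₙ = √20 ≈ 4.472 rad/s and ζ = 7/(2·√20) ≈ 0.7826.
ζωₙ = 7/2 = 3.5, so ω_d = ωₙ√(1−ζ²) = √(ωₙ² − (ζωₙ)²) = √(20 − 3.5²) = √7.75 ≈ 2.784 rad/s.
t_p = π/ω_d = π/2.784 ≈ 1.128 s.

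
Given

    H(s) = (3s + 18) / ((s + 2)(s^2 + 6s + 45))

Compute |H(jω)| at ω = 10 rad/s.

Substitute s = j10: numerator = 18 + j30, denominator = -710 - j430.
|H(j10)| = |18 + j30| / |-710 - j430| = 34.986 / 830.06 ≈ 0.04215.

|H(j10)| ≈ 0.04215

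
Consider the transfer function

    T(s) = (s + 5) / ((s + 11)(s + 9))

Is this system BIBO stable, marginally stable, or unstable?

The poles can be read from the denominator factors: s = -11, -9.
Since all poles lie strictly in the left half-plane, the system is stable.

stable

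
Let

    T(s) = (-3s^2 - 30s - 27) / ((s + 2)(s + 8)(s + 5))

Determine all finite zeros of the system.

s = -9, -1

Set the numerator to zero: -3s^2 - 30s - 27 = 0, i.e. -3·(s^2 + 10s + 9) = 0.
Factoring: (s + 9)(s + 1) = 0.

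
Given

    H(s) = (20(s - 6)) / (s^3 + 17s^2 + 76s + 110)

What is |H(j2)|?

|H(j2)| ≈ 0.8433

Substitute s = j2: numerator = -120 + j40, denominator = 42 + j144.
|H(j2)| = |-120 + j40| / |42 + j144| = 126.49 / 150 ≈ 0.8433.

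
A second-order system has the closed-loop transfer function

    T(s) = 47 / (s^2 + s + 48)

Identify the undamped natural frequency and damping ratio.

ωₙ ≈ 6.928 rad/s, ζ ≈ 0.07217

Compare the denominator to the standard form s^2 + 2ζωₙs + ωₙ².
ωₙ² = 48, so ωₙ = √48 ≈ 6.928 rad/s.
2ζωₙ = 1, so ζ = 1/(2·√48) ≈ 0.07217.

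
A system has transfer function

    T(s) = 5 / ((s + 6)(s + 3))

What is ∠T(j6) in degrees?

∠T(j6) ≈ -108.4°

At s = j6: numerator = 5, denominator = -18 + j54.
∠T = ∠num − ∠den = 0° − (108.43°) = -108.4°.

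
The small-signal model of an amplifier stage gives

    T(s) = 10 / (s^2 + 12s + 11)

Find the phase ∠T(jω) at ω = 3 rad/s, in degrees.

∠T(j3) ≈ -86.82°

At s = j3: numerator = 10, denominator = 2 + j36.
∠T = ∠num − ∠den = 0° − (86.820°) = -86.82°.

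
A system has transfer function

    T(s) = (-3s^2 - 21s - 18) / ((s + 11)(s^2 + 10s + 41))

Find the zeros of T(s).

Set the numerator to zero: -3s^2 - 21s - 18 = 0, i.e. -3·(s^2 + 7s + 6) = 0.
Factoring: (s + 6)(s + 1) = 0.

s = -6, -1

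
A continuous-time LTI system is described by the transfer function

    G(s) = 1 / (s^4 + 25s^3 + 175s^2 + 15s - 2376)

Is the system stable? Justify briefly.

The denominator s^4 + 25s^3 + 175s^2 + 15s - 2376 factors as (s - 3)(s + 9)(s + 11)(s + 8), giving poles at s = 3, -9, -11, -8.
Since the pole(s) at s = 3 lie in the right half-plane, the system is unstable.

unstable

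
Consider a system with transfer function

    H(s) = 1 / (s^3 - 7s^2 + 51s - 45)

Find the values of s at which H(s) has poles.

s = 3 ± 6j, 1

The poles are the roots of the denominator s^3 - 7s^2 + 51s - 45 = 0.
Trying s = 1: the polynomial evaluates to 0, so (s - 1) is a factor.
Dividing out leaves s^2 - 6s + 45 = 0.
The quadratic formula then gives s = 3 ± 6j.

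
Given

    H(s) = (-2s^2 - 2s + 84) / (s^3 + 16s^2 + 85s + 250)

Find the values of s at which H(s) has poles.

The poles are the roots of the denominator s^3 + 16s^2 + 85s + 250 = 0.
Trying s = -10: the polynomial evaluates to 0, so (s + 10) is a factor.
Dividing out leaves s^2 + 6s + 25 = 0.
The quadratic formula then gives s = -3 ± 4j.

s = -3 + 4j, -3 - 4j, -10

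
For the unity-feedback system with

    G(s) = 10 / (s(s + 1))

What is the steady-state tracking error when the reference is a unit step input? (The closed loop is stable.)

e_ss = 0

G(s) has one pole at the origin.
This is a Type 1 system; for a step input the steady-state error is zero.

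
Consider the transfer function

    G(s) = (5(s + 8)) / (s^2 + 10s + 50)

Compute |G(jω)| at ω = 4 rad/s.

Substitute s = j4: numerator = 40 + j20, denominator = 34 + j40.
|G(j4)| = |40 + j20| / |34 + j40| = 44.721 / 52.498 ≈ 0.8519.

|G(j4)| ≈ 0.8519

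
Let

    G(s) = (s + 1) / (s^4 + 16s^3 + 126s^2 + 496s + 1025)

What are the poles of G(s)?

s = -5 + 4j, -5 - 4j, -3 + 4j, -3 - 4j

The poles are the roots of the denominator s^4 + 16s^3 + 126s^2 + 496s + 1025 = 0.
No real roots exist; factor into two real quadratics: (s^2 + 10s + 41)(s^2 + 6s + 25) = 0.
Each quadratic gives a conjugate pair via the quadratic formula.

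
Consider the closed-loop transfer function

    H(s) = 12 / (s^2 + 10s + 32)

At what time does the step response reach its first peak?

t_p ≈ 1.187 s

Comparing s^2 + 10s + 32 to s^2 + 2ζωₙs + ωₙ²: ωₙ = √32 ≈ 5.657 rad/s and ζ = 10/(2·√32) ≈ 0.8839.
ζωₙ = 10/2 = 5, so ω_d = ωₙ√(1−ζ²) = √(ωₙ² − (ζωₙ)²) = √(32 − 5²) = √7 ≈ 2.646 rad/s.
t_p = π/ω_d = π/2.646 ≈ 1.187 s.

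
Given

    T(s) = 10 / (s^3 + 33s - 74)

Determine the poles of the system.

s = -1 + 6j, -1 - 6j, 2

The poles are the roots of the denominator s^3 + 33s - 74 = 0.
Trying s = 2: the polynomial evaluates to 0, so (s - 2) is a factor.
Dividing out leaves s^2 + 2s + 37 = 0.
The quadratic formula then gives s = -1 ± 6j.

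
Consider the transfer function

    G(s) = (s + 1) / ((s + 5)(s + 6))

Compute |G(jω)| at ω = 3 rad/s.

|G(j3)| ≈ 0.08085

Substitute s = j3: numerator = 1 + j3, denominator = 21 + j33.
|G(j3)| = |1 + j3| / |21 + j33| = 3.1623 / 39.115 ≈ 0.08085.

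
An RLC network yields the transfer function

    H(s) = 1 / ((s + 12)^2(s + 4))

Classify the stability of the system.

The poles can be read from the denominator factors: s = -12, -12, -4.
Since all poles lie strictly in the left half-plane, the system is stable.

stable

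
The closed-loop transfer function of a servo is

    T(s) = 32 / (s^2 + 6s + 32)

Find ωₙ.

Compare the denominator to the standard form s^2 + 2ζωₙs + ωₙ².
ωₙ² = 32, so ωₙ = √32 ≈ 5.657 rad/s.

ωₙ ≈ 5.657 rad/s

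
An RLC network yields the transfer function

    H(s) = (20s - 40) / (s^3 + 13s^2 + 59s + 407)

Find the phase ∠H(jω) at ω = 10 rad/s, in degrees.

∠H(j10) ≈ -103.4°

At s = j10: numerator = -40 + j200, denominator = -893 - j410.
∠H = ∠num − ∠den = 101.31° − (-155.34°) = 256.6°, which wraps to -103.4°.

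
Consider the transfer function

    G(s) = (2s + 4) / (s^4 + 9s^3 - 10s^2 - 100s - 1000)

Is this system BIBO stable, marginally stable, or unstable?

unstable

The denominator s^4 + 9s^3 - 10s^2 - 100s - 1000 factors as (s - 5)(s^2 + 4s + 20)(s + 10), giving poles at s = 5, -2 + 4j, -2 - 4j, -10.
Since the pole(s) at s = 5 lie in the right half-plane, the system is unstable.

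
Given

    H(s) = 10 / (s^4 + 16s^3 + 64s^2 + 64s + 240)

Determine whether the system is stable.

The denominator s^4 + 16s^3 + 64s^2 + 64s + 240 factors as (s^2 + 4)(s + 6)(s + 10), giving poles at s = ±2j, -6, -10.
Since the simple pole(s) at s = 2j, -2j lie on the jω-axis with none in the right half-plane, the system is marginally stable.

marginally stable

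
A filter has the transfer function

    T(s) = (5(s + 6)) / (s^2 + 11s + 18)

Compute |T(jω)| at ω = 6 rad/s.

|T(j6)| ≈ 0.6202

Substitute s = j6: numerator = 30 + j30, denominator = -18 + j66.
|T(j6)| = |30 + j30| / |-18 + j66| = 42.426 / 68.411 ≈ 0.6202.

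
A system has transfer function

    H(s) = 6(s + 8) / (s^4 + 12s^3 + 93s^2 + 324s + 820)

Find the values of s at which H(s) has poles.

s = -4 + 5j, -4 - 5j, -2 + 4j, -2 - 4j

The poles are the roots of the denominator s^4 + 12s^3 + 93s^2 + 324s + 820 = 0.
No real roots exist; factor into two real quadratics: (s^2 + 8s + 41)(s^2 + 4s + 20) = 0.
Each quadratic gives a conjugate pair via the quadratic formula.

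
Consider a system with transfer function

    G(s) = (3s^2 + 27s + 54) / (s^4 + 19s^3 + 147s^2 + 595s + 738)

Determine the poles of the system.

The poles are the roots of the denominator s^4 + 19s^3 + 147s^2 + 595s + 738 = 0.
Trying s = -9: the polynomial evaluates to 0, so (s + 9) is a factor.
Dividing out leaves s^3 + 10s^2 + 57s + 82 = 0.
This factors further as (s^2 + 8s + 41)(s + 2) = 0.

s = -9, -4 + 5j, -4 - 5j, -2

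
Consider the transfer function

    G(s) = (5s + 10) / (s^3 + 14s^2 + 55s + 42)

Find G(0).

G(0) = 5/21 ≈ 0.2381

Set s = 0: G(0) = (10) / (42) = 5/21.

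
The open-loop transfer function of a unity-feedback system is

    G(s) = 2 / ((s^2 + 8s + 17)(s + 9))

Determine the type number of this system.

The denominator has no factor of s at the origin — no free integrator — so this is a Type 0 system.

Type 0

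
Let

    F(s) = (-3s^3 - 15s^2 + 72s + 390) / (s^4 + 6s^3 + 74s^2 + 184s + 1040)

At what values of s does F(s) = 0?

s = 5, -5 ± j

Set the numerator to zero: -3s^3 - 15s^2 + 72s + 390 = 0, i.e. -3·(s^3 + 5s^2 - 24s - 130) = 0.
Factoring: (s - 5)(s^2 + 10s + 26) = 0.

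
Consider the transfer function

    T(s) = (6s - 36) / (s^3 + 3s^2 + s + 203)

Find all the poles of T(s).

s = 2 ± 5j, -7

The poles are the roots of the denominator s^3 + 3s^2 + s + 203 = 0.
Trying s = -7: the polynomial evaluates to 0, so (s + 7) is a factor.
Dividing out leaves s^2 - 4s + 29 = 0.
The quadratic formula then gives s = 2 ± 5j.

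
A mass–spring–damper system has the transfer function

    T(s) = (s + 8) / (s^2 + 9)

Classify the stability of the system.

The poles can be read from the denominator factors: s = ±3j.
Since the simple pole(s) at s = 3j, -3j lie on the jω-axis with none in the right half-plane, the system is marginally stable.

marginally stable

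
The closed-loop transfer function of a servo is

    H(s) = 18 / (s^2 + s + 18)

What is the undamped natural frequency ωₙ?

ωₙ ≈ 4.243 rad/s

Compare the denominator to the standard form s^2 + 2ζωₙs + ωₙ².
ωₙ² = 18, so ωₙ = √18 ≈ 4.243 rad/s.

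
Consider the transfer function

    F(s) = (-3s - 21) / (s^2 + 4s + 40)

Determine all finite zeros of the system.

Set the numerator to zero: -3s - 21 = 0, i.e. -3·(s + 7) = 0.
So s = -7.

s = -7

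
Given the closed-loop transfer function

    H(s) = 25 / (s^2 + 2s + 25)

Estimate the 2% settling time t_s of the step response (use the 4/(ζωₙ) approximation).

Comparing s^2 + 2s + 25 to s^2 + 2ζωₙs + ωₙ²: ωₙ = 5 rad/s and ζ = 2/(2·5) = 0.2.
ζωₙ = 2/2 = 1, so t_s ≈ 4/(ζωₙ) = 4/1 = 4 s.

t_s ≈ 4 s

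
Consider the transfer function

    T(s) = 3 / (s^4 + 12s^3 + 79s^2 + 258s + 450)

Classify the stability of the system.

The denominator s^4 + 12s^3 + 79s^2 + 258s + 450 factors as (s^2 + 6s + 25)(s^2 + 6s + 18), giving poles at s = -3 ± 4j, -3 ± 3j.
Since all poles lie strictly in the left half-plane, the system is stable.

stable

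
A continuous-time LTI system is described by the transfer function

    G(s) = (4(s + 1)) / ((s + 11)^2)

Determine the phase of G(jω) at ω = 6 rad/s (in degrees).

At s = j6: numerator = 4 + j24, denominator = 85 + j132.
∠G = ∠num − ∠den = 80.538° − (57.221°) = 23.32°.

∠G(j6) ≈ 23.32°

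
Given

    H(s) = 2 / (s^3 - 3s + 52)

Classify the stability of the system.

unstable

The denominator s^3 - 3s + 52 factors as (s + 4)(s^2 - 4s + 13), giving poles at s = -4, 2 ± 3j.
Since the pole(s) at s = 2 + 3j, 2 - 3j lie in the right half-plane, the system is unstable.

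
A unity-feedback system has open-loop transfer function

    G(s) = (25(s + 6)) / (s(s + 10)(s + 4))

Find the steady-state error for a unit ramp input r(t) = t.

e_ss = 0.2667

G(s) has one pole at the origin.
This is a Type 1 system. Kv = lim_{s→0} s·G(s) = 150/40 = 15/4.
e_ss = 1/Kv = 1/(15/4) = 4/15 ≈ 0.2667.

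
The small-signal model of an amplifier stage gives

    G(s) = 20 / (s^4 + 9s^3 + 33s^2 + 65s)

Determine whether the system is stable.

marginally stable

The denominator s^4 + 9s^3 + 33s^2 + 65s factors as s(s^2 + 4s + 13)(s + 5), giving poles at s = 0, -2 ± 3j, -5.
Since the simple pole(s) at s = 0 lie on the jω-axis with none in the right half-plane, the system is marginally stable.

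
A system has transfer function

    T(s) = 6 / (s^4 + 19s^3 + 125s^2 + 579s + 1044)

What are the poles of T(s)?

The poles are the roots of the denominator s^4 + 19s^3 + 125s^2 + 579s + 1044 = 0.
Trying s = -3: the polynomial evaluates to 0, so (s + 3) is a factor.
Dividing out leaves s^3 + 16s^2 + 77s + 348 = 0.
This factors further as (s^2 + 4s + 29)(s + 12) = 0.

s = -3, -2 + 5j, -2 - 5j, -12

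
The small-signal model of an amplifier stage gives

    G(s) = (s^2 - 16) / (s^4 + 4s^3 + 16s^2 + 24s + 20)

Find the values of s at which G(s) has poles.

s = -1 ± 3j, -1 ± j

The poles are the roots of the denominator s^4 + 4s^3 + 16s^2 + 24s + 20 = 0.
No real roots exist; factor into two real quadratics: (s^2 + 2s + 10)(s^2 + 2s + 2) = 0.
Each quadratic gives a conjugate pair via the quadratic formula.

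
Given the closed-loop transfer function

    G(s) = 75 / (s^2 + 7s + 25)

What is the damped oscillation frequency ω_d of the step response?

ω_d ≈ 3.571 rad/s

Comparing s^2 + 7s + 25 to s^2 + 2ζωₙs + ωₙ²: ωₙ = 5 rad/s and ζ = 7/(2·5) = 0.7.
ζωₙ = 7/2 = 3.5, so ω_d = ωₙ√(1−ζ²) = √(ωₙ² − (ζωₙ)²) = √(25 − 3.5²) = √12.75 ≈ 3.571 rad/s.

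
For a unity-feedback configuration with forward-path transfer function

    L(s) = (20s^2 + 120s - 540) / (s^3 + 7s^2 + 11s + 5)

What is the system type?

The denominator has no factor of s at the origin — no free integrator — so this is a Type 0 system.

Type 0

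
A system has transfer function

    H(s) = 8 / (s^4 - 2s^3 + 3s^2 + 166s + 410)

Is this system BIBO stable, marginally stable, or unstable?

unstable

The denominator s^4 - 2s^3 + 3s^2 + 166s + 410 factors as (s^2 + 6s + 10)(s^2 - 8s + 41), giving poles at s = -3 + j, -3 - j, 4 + 5j, 4 - 5j.
Since the pole(s) at s = 4 + 5j, 4 - 5j lie in the right half-plane, the system is unstable.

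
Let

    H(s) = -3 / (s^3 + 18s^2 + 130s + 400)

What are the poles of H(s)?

The poles are the roots of the denominator s^3 + 18s^2 + 130s + 400 = 0.
Trying s = -8: the polynomial evaluates to 0, so (s + 8) is a factor.
Dividing out leaves s^2 + 10s + 50 = 0.
The quadratic formula then gives s = -5 ± 5j.

s = -8, -5 ± 5j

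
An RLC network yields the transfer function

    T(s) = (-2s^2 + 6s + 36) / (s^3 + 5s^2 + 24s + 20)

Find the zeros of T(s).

s = -3, 6

Set the numerator to zero: -2s^2 + 6s + 36 = 0, i.e. -2·(s^2 - 3s - 18) = 0.
Factoring: (s + 3)(s - 6) = 0.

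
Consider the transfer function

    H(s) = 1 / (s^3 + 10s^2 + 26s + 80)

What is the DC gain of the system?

Set s = 0: H(0) = (1) / (80) = 1/80.

H(0) = 1/80 ≈ 0.01250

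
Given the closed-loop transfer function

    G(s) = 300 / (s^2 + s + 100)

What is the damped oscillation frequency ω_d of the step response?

ω_d ≈ 9.987 rad/s

Comparing s^2 + s + 100 to s^2 + 2ζωₙs + ωₙ²: ωₙ = 10 rad/s and ζ = 1/(2·10) = 0.05.
ζωₙ = 1/2 = 0.5, so ω_d = ωₙ√(1−ζ²) = √(ωₙ² − (ζωₙ)²) = √(100 − 0.5²) = √99.75 ≈ 9.987 rad/s.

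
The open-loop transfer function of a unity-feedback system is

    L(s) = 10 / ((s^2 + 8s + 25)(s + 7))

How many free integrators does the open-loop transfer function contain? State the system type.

The denominator has no factor of s at the origin — no free integrator — so this is a Type 0 system.

Type 0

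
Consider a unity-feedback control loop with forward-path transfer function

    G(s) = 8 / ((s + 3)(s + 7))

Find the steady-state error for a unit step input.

e_ss = 0.7241

G(s) has no poles at the origin.
This is a Type 0 system. Kp = lim_{s→0} G(s) = 8/21.
e_ss = 1/(1 + Kp) = 1/(1 + 8/21) = 21/29 ≈ 0.7241.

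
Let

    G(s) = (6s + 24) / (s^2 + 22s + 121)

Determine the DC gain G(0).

Set s = 0: G(0) = (24) / (121) = 24/121.

G(0) = 24/121 ≈ 0.1983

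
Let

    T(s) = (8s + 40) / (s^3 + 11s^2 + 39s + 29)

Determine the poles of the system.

s = -5 + 2j, -5 - 2j, -1

The poles are the roots of the denominator s^3 + 11s^2 + 39s + 29 = 0.
Trying s = -1: the polynomial evaluates to 0, so (s + 1) is a factor.
Dividing out leaves s^2 + 10s + 29 = 0.
The quadratic formula then gives s = -5 ± 2j.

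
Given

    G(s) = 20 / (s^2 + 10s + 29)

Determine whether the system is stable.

stable

The denominator s^2 + 10s + 29 factors as (s^2 + 10s + 29), giving poles at s = -5 ± 2j.
Since all poles lie strictly in the left half-plane, the system is stable.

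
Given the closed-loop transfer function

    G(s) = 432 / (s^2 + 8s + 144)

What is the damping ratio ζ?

Compare the denominator to the standard form s^2 + 2ζωₙs + ωₙ².
ωₙ² = 144, so ωₙ = 12 rad/s.
2ζωₙ = 8, so ζ = 8/(2·12) ≈ 0.3333.

ζ ≈ 0.3333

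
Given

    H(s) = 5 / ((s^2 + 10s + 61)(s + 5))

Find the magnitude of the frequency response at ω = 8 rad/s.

Substitute s = j8: numerator = 5, denominator = -655 + j376.
|H(j8)| = |5| / |-655 + j376| = 5 / 755.25 ≈ 0.006620.

|H(j8)| ≈ 0.006620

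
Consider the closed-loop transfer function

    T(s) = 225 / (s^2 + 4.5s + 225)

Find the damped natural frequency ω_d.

Comparing s^2 + 4.5s + 225 to s^2 + 2ζωₙs + ωₙ²: ωₙ = 15 rad/s and ζ = 4.5/(2·15) = 0.15.
ζωₙ = 4.5/2 = 2.25, so ω_d = ωₙ√(1−ζ²) = √(ωₙ² − (ζωₙ)²) = √(225 − 2.25²) = √219.9375 ≈ 14.83 rad/s.

ω_d ≈ 14.83 rad/s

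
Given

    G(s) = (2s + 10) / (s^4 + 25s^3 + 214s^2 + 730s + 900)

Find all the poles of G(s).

The poles are the roots of the denominator s^4 + 25s^3 + 214s^2 + 730s + 900 = 0.
Trying s = -9: the polynomial evaluates to 0, so (s + 9) is a factor.
Dividing out leaves s^3 + 16s^2 + 70s + 100 = 0.
This factors further as (s^2 + 6s + 10)(s + 10) = 0.

s = -3 ± j, -9, -10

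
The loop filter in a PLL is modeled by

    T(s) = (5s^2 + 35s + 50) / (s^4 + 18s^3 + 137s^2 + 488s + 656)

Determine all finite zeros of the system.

Set the numerator to zero: 5s^2 + 35s + 50 = 0, i.e. 5·(s^2 + 7s + 10) = 0.
Factoring: (s + 2)(s + 5) = 0.

s = -2, -5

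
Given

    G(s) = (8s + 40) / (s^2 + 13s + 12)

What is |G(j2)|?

Substitute s = j2: numerator = 40 + j16, denominator = 8 + j26.
|G(j2)| = |40 + j16| / |8 + j26| = 43.081 / 27.203 ≈ 1.584.

|G(j2)| ≈ 1.584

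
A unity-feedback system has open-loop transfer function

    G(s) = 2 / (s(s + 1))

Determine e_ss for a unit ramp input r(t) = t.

e_ss = 0.5000

G(s) has one pole at the origin.
This is a Type 1 system. Kv = lim_{s→0} s·G(s) = 2/1.
e_ss = 1/Kv = 1/(2) = 1/2 ≈ 0.5000.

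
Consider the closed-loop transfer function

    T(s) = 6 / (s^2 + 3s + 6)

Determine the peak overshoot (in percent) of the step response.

%OS ≈ 8.77%

Comparing s^2 + 3s + 6 to s^2 + 2ζωₙs + ωₙ²: ωₙ = √6 ≈ 2.449 rad/s and ζ = 3/(2·√6) ≈ 0.6124.
%OS = 100·exp(−πζ/√(1−ζ²)) = 100·exp(−π·0.6124/√(1−0.6124²)) ≈ 8.77%.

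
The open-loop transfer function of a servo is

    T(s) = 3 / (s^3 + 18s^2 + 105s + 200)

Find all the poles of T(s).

The poles are the roots of the denominator s^3 + 18s^2 + 105s + 200 = 0.
Trying s = -5: the polynomial evaluates to 0, so (s + 5) is a factor.
Dividing out leaves s^2 + 13s + 40 = 0.
Factoring the quadratic: (s + 8)(s + 5) = 0.

s = -5, -8, -5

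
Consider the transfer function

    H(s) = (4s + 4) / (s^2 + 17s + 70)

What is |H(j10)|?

Substitute s = j10: numerator = 4 + j40, denominator = -30 + j170.
|H(j10)| = |4 + j40| / |-30 + j170| = 40.200 / 172.63 ≈ 0.2329.

|H(j10)| ≈ 0.2329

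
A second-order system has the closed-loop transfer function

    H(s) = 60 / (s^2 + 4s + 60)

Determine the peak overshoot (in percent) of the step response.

%OS ≈ 43.2%

Comparing s^2 + 4s + 60 to s^2 + 2ζωₙs + ωₙ²: ωₙ = √60 ≈ 7.746 rad/s and ζ = 4/(2·√60) ≈ 0.2582.
%OS = 100·exp(−πζ/√(1−ζ²)) = 100·exp(−π·0.2582/√(1−0.2582²)) ≈ 43.2%.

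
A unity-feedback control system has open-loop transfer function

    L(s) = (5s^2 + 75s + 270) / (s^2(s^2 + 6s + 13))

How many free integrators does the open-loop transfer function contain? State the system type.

Type 2

The denominator has 2 factors of s at the origin (free integrators), so this is a Type 2 system.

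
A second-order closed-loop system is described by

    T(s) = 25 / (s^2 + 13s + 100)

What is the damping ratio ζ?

ζ = 0.65

Compare the denominator to the standard form s^2 + 2ζωₙs + ωₙ².
ωₙ² = 100, so ωₙ = 10 rad/s.
2ζωₙ = 13, so ζ = 13/(2·10) = 0.65.
With ζ = 0.65 the response is underdamped.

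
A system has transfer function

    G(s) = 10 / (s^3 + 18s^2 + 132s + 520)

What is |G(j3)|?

Substitute s = j3: numerator = 10, denominator = 358 + j369.
|G(j3)| = |10| / |358 + j369| = 10 / 514.13 ≈ 0.01945.

|G(j3)| ≈ 0.01945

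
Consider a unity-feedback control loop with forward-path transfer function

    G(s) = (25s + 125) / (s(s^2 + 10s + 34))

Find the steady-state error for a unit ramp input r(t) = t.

e_ss = 0.2720

G(s) has one pole at the origin.
This is a Type 1 system. Kv = lim_{s→0} s·G(s) = 125/34.
e_ss = 1/Kv = 1/(125/34) = 34/125 ≈ 0.2720.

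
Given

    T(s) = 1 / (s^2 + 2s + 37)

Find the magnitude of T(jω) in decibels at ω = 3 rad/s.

|T(j3)|_dB ≈ -29.1 dB

Substitute s = j3: numerator = 1, denominator = 28 + j6.
|T(j3)| = |1| / |28 + j6| = 1 / 28.636 ≈ 0.03492.
In decibels: 20·log₁₀(0.03492) ≈ -29.1 dB.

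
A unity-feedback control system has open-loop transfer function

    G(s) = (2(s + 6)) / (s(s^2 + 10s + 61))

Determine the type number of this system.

Type 1

The denominator has 1 factor of s at the origin (free integrator), so this is a Type 1 system.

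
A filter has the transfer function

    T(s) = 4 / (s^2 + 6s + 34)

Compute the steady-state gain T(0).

Set s = 0: T(0) = (4) / (34) = 2/17.

T(0) = 2/17 ≈ 0.1176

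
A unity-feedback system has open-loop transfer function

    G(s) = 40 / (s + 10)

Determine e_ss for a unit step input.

G(s) has no poles at the origin.
This is a Type 0 system. Kp = lim_{s→0} G(s) = 40/10 = 4.
e_ss = 1/(1 + Kp) = 1/(1 + 4) = 1/5 ≈ 0.2000.

e_ss = 0.2000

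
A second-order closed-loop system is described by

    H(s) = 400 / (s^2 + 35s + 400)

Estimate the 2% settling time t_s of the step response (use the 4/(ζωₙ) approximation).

t_s ≈ 0.2286 s

Comparing s^2 + 35s + 400 to s^2 + 2ζωₙs + ωₙ²: ωₙ = 20 rad/s and ζ = 35/(2·20) = 0.875.
ζωₙ = 35/2 = 17.5, so t_s ≈ 4/(ζωₙ) = 4/17.5 ≈ 0.2286 s.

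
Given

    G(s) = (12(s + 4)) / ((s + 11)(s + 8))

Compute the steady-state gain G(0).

At s = 0 each factor (s + a) contributes a and each (s^2 + bs + c) contributes c.
G(0) = 12·(4) / ((11) · (8)) = 48/88 = 6/11.

G(0) = 6/11 ≈ 0.5455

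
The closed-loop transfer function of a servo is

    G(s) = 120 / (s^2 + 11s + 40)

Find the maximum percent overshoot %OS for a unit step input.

%OS ≈ 0.395%

Comparing s^2 + 11s + 40 to s^2 + 2ζωₙs + ωₙ²: ωₙ = √40 ≈ 6.325 rad/s and ζ = 11/(2·√40) ≈ 0.8696.
%OS = 100·exp(−πζ/√(1−ζ²)) = 100·exp(−π·0.8696/√(1−0.8696²)) ≈ 0.395%.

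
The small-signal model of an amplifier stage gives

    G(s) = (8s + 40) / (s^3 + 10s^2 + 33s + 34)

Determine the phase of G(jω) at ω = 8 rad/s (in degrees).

At s = j8: numerator = 40 + j64, denominator = -606 - j248.
∠G = ∠num − ∠den = 57.995° − (-157.74°) = 215.7°, which wraps to -144.3°.

∠G(j8) ≈ -144.3°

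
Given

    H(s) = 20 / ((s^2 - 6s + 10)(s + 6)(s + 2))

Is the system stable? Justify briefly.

unstable

The poles can be read from the denominator factors: s = 3 + j, 3 - j, -6, -2.
Since the pole(s) at s = 3 + j, 3 - j lie in the right half-plane, the system is unstable.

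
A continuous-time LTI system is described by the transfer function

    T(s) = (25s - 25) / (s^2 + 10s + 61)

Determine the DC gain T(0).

Set s = 0: T(0) = (-25) / (61) = -25/61.

T(0) = -25/61 ≈ -0.4098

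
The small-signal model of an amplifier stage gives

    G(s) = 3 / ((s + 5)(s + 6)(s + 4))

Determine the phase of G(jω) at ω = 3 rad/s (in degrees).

∠G(j3) ≈ -94.40°

At s = j3: numerator = 3, denominator = -15 + j195.
∠G = ∠num − ∠den = 0° − (94.399°) = -94.40°.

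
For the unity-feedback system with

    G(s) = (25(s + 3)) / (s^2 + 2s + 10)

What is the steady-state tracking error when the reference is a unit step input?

e_ss = 0.1176

G(s) has no poles at the origin.
This is a Type 0 system. Kp = lim_{s→0} G(s) = 75/10 = 15/2.
e_ss = 1/(1 + Kp) = 1/(1 + 15/2) = 2/17 ≈ 0.1176.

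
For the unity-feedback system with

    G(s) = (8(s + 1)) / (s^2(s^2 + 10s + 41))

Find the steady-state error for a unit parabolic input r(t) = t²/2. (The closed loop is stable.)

e_ss = 5.125

G(s) has 2 poles at the origin.
This is a Type 2 system. Ka = lim_{s→0} s^2·G(s) = 8/41.
e_ss = 1/Ka = 1/(8/41) = 41/8 ≈ 5.125.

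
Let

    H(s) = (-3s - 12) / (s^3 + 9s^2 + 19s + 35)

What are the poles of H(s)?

s = -1 ± 2j, -7

The poles are the roots of the denominator s^3 + 9s^2 + 19s + 35 = 0.
Trying s = -7: the polynomial evaluates to 0, so (s + 7) is a factor.
Dividing out leaves s^2 + 2s + 5 = 0.
The quadratic formula then gives s = -1 ± 2j.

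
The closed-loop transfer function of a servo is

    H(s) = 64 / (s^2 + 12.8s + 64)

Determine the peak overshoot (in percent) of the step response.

%OS ≈ 1.52%

Comparing s^2 + 12.8s + 64 to s^2 + 2ζωₙs + ωₙ²: ωₙ = 8 rad/s and ζ = 12.8/(2·8) = 0.8.
%OS = 100·exp(−πζ/√(1−ζ²)) = 100·exp(−π·0.8/√(1−0.8²)) ≈ 1.52%.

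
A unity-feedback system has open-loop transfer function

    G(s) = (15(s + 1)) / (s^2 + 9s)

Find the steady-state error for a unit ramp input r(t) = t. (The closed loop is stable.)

e_ss = 0.6000

G(s) has one pole at the origin.
This is a Type 1 system. Kv = lim_{s→0} s·G(s) = 15/9 = 5/3.
e_ss = 1/Kv = 1/(5/3) = 3/5 ≈ 0.6000.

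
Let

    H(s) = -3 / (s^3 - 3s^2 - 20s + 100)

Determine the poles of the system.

s = 4 ± 2j, -5

The poles are the roots of the denominator s^3 - 3s^2 - 20s + 100 = 0.
Trying s = -5: the polynomial evaluates to 0, so (s + 5) is a factor.
Dividing out leaves s^2 - 8s + 20 = 0.
The quadratic formula then gives s = 4 ± 2j.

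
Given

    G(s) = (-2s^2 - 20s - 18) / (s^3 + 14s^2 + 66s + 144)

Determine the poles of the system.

s = -8, -3 + 3j, -3 - 3j

The poles are the roots of the denominator s^3 + 14s^2 + 66s + 144 = 0.
Trying s = -8: the polynomial evaluates to 0, so (s + 8) is a factor.
Dividing out leaves s^2 + 6s + 18 = 0.
The quadratic formula then gives s = -3 ± 3j.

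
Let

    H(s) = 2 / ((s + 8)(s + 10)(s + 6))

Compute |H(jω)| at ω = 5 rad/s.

Substitute s = j5: numerator = 2, denominator = -120 + j815.
|H(j5)| = |2| / |-120 + j815| = 2 / 823.79 ≈ 0.002428.

|H(j5)| ≈ 0.002428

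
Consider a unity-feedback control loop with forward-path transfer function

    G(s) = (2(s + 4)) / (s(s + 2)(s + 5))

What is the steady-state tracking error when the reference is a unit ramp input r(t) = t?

e_ss = 1.250

G(s) has one pole at the origin.
This is a Type 1 system. Kv = lim_{s→0} s·G(s) = 8/10 = 4/5.
e_ss = 1/Kv = 1/(4/5) = 5/4 ≈ 1.250.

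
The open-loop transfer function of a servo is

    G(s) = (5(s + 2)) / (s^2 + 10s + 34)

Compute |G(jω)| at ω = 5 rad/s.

Substitute s = j5: numerator = 10 + j25, denominator = 9 + j50.
|G(j5)| = |10 + j25| / |9 + j50| = 26.926 / 50.804 ≈ 0.5300.

|G(j5)| ≈ 0.5300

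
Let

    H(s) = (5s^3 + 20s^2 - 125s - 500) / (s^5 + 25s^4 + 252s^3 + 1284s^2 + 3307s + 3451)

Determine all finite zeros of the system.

Set the numerator to zero: 5s^3 + 20s^2 - 125s - 500 = 0, i.e. 5·(s^3 + 4s^2 - 25s - 100) = 0.
Factoring: (s + 5)(s + 4)(s - 5) = 0.

s = -5, -4, 5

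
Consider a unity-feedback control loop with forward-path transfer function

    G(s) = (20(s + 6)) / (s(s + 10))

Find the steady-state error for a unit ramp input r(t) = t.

G(s) has one pole at the origin.
This is a Type 1 system. Kv = lim_{s→0} s·G(s) = 120/10 = 12.
e_ss = 1/Kv = 1/(12) = 1/12 ≈ 0.08333.

e_ss = 0.08333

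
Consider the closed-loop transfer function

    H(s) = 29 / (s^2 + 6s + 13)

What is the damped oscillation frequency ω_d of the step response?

ω_d = 2 rad/s

Comparing s^2 + 6s + 13 to s^2 + 2ζωₙs + ωₙ²: ωₙ = √13 ≈ 3.606 rad/s and ζ = 6/(2·√13) ≈ 0.8321.
ζωₙ = 6/2 = 3, so ω_d = ωₙ√(1−ζ²) = √(ωₙ² − (ζωₙ)²) = √(13 − 3²) = √4 = 2 rad/s.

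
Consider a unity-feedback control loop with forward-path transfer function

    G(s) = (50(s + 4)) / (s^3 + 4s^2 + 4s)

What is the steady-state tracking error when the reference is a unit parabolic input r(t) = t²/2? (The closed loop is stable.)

e_ss = ∞

G(s) has one pole at the origin.
This is a Type 1 system; Ka = lim_{s→0} s^2·G(s) = 0, so the steady-state error for a parabola input is infinite.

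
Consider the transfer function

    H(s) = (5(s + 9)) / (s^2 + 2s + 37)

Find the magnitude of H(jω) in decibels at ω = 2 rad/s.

|H(j2)|_dB ≈ 2.84 dB

Substitute s = j2: numerator = 45 + j10, denominator = 33 + j4.
|H(j2)| = |45 + j10| / |33 + j4| = 46.098 / 33.242 ≈ 1.387.
In decibels: 20·log₁₀(1.387) ≈ 2.84 dB.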